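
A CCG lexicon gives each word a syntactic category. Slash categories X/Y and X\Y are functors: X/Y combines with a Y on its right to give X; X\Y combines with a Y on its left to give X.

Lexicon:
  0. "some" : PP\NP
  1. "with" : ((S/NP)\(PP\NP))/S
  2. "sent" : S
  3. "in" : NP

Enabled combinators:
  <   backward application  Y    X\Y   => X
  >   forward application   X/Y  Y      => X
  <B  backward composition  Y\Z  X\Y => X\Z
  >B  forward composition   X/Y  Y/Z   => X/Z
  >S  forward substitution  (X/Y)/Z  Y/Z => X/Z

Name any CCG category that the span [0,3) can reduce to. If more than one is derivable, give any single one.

[0,4] S   >
  [0,3] S/NP   <
    [0,1] "some" : PP\NP
    [1,3] (S/NP)\(PP\NP)   >
      [1,2] "with" : ((S/NP)\(PP\NP))/S
      [2,3] "sent" : S
  [3,4] "in" : NP

S/NP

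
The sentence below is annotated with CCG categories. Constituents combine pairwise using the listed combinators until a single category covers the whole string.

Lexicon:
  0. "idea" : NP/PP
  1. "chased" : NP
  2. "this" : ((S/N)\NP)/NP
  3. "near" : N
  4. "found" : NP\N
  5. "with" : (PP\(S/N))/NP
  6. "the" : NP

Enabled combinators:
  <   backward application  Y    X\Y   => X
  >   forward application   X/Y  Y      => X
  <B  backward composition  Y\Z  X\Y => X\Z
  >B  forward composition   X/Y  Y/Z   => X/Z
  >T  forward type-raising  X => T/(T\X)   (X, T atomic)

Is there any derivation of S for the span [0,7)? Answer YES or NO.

NO

NP/PP NP ((S/N)\NP)/NP N NP\N (PP\(S/N))/NP NP
CKY chart[0,7] = {N/(N\NP), NP, NP/(NP\NP), NP/(PP\PP), PP/(PP\NP), S/(S\NP)}; S ∉ chart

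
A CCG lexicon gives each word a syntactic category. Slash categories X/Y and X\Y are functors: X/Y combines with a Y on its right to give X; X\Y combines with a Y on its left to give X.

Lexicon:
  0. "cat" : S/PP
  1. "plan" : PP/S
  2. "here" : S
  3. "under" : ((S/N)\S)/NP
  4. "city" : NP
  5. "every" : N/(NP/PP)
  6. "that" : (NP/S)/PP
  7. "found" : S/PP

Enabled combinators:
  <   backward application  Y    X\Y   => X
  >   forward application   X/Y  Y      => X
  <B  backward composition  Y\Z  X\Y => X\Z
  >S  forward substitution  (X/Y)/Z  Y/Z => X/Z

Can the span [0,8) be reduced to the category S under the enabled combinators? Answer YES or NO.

YES

[0,8] S   >
  [0,5] S/N   <
    [0,3] S   >
      [0,1] "cat" : S/PP
      [1,3] PP   >
        [1,2] "plan" : PP/S
        [2,3] "here" : S
    [3,5] (S/N)\S   >
      [3,4] "under" : ((S/N)\S)/NP
      [4,5] "city" : NP
  [5,8] N   >
    [5,6] "every" : N/(NP/PP)
    [6,8] NP/PP   >S
      [6,7] "that" : (NP/S)/PP
      [7,8] "found" : S/PP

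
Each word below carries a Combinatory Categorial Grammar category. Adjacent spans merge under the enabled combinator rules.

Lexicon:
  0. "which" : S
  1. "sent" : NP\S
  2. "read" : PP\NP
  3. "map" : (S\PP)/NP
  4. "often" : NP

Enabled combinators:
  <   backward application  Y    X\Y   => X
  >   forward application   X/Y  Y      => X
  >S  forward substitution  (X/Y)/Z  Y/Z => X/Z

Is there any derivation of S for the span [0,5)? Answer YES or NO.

YES

[0,5] S   <
  [0,3] PP   <
    [0,2] NP   <
      [0,1] "which" : S
      [1,2] "sent" : NP\S
    [2,3] "read" : PP\NP
  [3,5] S\PP   >
    [3,4] "map" : (S\PP)/NP
    [4,5] "often" : NP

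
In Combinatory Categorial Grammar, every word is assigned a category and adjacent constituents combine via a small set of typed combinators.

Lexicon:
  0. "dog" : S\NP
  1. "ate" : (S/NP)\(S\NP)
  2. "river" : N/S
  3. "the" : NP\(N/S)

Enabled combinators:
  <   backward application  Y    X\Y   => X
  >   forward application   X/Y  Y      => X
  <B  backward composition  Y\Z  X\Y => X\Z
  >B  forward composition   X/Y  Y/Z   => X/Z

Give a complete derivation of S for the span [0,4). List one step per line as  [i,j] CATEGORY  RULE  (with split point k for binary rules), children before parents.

[0,4] S   >
  [0,2] S/NP   <
    [0,1] "dog" : S\NP
    [1,2] "ate" : (S/NP)\(S\NP)
  [2,4] NP   <
    [2,3] "river" : N/S
    [3,4] "the" : NP\(N/S)

[0,1] S\NP  lex  "dog"
[1,2] (S/NP)\(S\NP)  lex  "ate"
[0,2] S/NP  <  k=1
[2,3] N/S  lex  "river"
[3,4] NP\(N/S)  lex  "the"
[2,4] NP  <  k=3
[0,4] S  >  k=2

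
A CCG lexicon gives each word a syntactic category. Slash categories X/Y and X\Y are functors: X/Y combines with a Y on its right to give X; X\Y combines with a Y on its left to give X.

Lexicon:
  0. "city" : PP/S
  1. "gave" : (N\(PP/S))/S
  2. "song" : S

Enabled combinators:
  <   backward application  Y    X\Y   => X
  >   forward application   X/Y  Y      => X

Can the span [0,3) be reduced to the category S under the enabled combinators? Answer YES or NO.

NO

PP/S (N\(PP/S))/S S
CKY chart[0,3] = {N}; S ∉ chart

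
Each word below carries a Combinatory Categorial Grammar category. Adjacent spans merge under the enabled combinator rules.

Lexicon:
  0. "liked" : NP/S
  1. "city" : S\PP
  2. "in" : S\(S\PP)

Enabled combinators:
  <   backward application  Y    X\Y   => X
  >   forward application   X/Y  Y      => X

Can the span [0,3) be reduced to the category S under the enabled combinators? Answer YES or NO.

NO

NP/S S\PP S\(S\PP)
CKY chart[0,3] = {NP}; S ∉ chart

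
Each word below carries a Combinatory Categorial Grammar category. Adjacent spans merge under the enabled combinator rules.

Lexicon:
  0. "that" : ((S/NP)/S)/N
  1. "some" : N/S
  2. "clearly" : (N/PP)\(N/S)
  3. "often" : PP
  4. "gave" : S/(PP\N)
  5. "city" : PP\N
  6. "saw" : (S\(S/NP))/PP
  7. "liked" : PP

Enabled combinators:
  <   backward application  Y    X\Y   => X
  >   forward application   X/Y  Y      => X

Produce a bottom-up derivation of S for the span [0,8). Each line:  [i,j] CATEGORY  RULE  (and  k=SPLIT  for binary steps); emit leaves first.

[0,8] S   <
  [0,6] S/NP   >
    [0,4] (S/NP)/S   >
      [0,1] "that" : ((S/NP)/S)/N
      [1,4] N   >
        [1,3] N/PP   <
          [1,2] "some" : N/S
          [2,3] "clearly" : (N/PP)\(N/S)
        [3,4] "often" : PP
    [4,6] S   >
      [4,5] "gave" : S/(PP\N)
      [5,6] "city" : PP\N
  [6,8] S\(S/NP)   >
    [6,7] "saw" : (S\(S/NP))/PP
    [7,8] "liked" : PP

[0,1] ((S/NP)/S)/N  lex  "that"
[1,2] N/S  lex  "some"
[2,3] (N/PP)\(N/S)  lex  "clearly"
[1,3] N/PP  <  k=2
[3,4] PP  lex  "often"
[1,4] N  >  k=3
[0,4] (S/NP)/S  >  k=1
[4,5] S/(PP\N)  lex  "gave"
[5,6] PP\N  lex  "city"
[4,6] S  >  k=5
[0,6] S/NP  >  k=4
[6,7] (S\(S/NP))/PP  lex  "saw"
[7,8] PP  lex  "liked"
[6,8] S\(S/NP)  >  k=7
[0,8] S  <  k=6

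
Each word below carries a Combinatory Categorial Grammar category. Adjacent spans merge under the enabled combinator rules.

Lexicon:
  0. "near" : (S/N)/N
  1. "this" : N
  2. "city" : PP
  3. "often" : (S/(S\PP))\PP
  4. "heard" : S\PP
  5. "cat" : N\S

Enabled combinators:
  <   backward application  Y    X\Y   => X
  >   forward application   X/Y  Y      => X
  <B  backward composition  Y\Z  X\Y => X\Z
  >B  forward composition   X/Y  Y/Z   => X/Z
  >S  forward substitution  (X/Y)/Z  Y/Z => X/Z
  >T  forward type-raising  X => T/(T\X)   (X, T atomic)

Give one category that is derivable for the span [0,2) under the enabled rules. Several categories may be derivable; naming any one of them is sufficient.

[0,6] S   >
  [0,2] S/N   >
    [0,1] "near" : (S/N)/N
    [1,2] "this" : N
  [2,6] N   <
    [2,5] S   >
      [2,4] S/(S\PP)   <
        [2,3] "city" : PP
        [3,4] "often" : (S/(S\PP))\PP
      [4,5] "heard" : S\PP
    [5,6] "cat" : N\S

S/N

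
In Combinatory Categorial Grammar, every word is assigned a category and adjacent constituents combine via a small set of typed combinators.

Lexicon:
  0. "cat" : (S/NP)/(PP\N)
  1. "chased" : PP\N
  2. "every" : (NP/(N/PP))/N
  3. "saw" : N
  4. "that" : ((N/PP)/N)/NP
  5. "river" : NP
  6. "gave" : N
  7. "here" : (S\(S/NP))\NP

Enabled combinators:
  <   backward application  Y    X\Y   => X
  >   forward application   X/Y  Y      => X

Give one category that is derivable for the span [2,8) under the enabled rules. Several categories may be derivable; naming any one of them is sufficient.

[0,8] S   <
  [0,2] S/NP   >
    [0,1] "cat" : (S/NP)/(PP\N)
    [1,2] "chased" : PP\N
  [2,8] S\(S/NP)   <
    [2,7] NP   >
      [2,4] NP/(N/PP)   >
        [2,3] "every" : (NP/(N/PP))/N
        [3,4] "saw" : N
      [4,7] N/PP   >
        [4,6] (N/PP)/N   >
          [4,5] "that" : ((N/PP)/N)/NP
          [5,6] "river" : NP
        [6,7] "gave" : N
    [7,8] "here" : (S\(S/NP))\NP

S\(S/NP)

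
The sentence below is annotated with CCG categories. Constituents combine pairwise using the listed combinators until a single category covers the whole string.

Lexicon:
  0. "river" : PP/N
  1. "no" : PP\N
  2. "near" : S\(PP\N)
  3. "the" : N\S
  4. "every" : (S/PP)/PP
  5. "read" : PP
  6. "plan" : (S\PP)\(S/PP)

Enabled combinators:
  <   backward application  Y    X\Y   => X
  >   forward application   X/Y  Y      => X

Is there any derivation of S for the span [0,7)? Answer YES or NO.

YES

[0,7] S   <
  [0,4] PP   >
    [0,1] "river" : PP/N
    [1,4] N   <
      [1,3] S   <
        [1,2] "no" : PP\N
        [2,3] "near" : S\(PP\N)
      [3,4] "the" : N\S
  [4,7] S\PP   <
    [4,6] S/PP   >
      [4,5] "every" : (S/PP)/PP
      [5,6] "read" : PP
    [6,7] "plan" : (S\PP)\(S/PP)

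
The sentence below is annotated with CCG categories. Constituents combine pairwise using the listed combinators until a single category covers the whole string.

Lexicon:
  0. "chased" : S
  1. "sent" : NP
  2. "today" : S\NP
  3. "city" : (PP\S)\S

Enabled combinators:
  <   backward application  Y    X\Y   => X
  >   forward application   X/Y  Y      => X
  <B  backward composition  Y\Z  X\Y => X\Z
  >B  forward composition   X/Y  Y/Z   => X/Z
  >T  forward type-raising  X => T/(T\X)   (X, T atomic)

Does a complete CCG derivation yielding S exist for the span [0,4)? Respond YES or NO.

NO

S NP S\NP (PP\S)\S
CKY chart[0,4] = {N/(N\PP), NP/(NP\PP), PP, PP/(PP\PP), S/(S\PP)}; S ∉ chart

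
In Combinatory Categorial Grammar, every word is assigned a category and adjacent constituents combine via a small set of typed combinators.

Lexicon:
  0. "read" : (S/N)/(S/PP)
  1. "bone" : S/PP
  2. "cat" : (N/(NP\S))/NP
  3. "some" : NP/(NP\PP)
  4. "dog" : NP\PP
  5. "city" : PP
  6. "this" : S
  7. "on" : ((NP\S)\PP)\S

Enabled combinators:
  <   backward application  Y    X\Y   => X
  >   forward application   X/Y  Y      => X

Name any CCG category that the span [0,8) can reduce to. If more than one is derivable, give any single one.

S

[0,8] S   >
  [0,2] S/N   >
    [0,1] "read" : (S/N)/(S/PP)
    [1,2] "bone" : S/PP
  [2,8] N   >
    [2,5] N/(NP\S)   >
      [2,3] "cat" : (N/(NP\S))/NP
      [3,5] NP   >
        [3,4] "some" : NP/(NP\PP)
        [4,5] "dog" : NP\PP
    [5,8] NP\S   <
      [5,6] "city" : PP
      [6,8] (NP\S)\PP   <
        [6,7] "this" : S
        [7,8] "on" : ((NP\S)\PP)\S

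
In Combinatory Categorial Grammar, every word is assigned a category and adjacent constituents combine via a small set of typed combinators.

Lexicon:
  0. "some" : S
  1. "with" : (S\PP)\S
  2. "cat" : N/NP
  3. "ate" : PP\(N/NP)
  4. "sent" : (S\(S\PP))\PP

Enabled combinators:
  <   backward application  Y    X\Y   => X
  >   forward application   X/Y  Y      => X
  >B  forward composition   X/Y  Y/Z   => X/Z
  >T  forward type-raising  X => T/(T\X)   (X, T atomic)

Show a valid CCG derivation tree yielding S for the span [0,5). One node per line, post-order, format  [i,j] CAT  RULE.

[0,5] S   <
  [0,2] S\PP   <
    [0,1] "some" : S
    [1,2] "with" : (S\PP)\S
  [2,5] S\(S\PP)   <
    [2,4] PP   <
      [2,3] "cat" : N/NP
      [3,4] "ate" : PP\(N/NP)
    [4,5] "sent" : (S\(S\PP))\PP

[0,1] S  lex  "some"
[1,2] (S\PP)\S  lex  "with"
[0,2] S\PP  <  k=1
[2,3] N/NP  lex  "cat"
[3,4] PP\(N/NP)  lex  "ate"
[2,4] PP  <  k=3
[4,5] (S\(S\PP))\PP  lex  "sent"
[2,5] S\(S\PP)  <  k=4
[0,5] S  <  k=2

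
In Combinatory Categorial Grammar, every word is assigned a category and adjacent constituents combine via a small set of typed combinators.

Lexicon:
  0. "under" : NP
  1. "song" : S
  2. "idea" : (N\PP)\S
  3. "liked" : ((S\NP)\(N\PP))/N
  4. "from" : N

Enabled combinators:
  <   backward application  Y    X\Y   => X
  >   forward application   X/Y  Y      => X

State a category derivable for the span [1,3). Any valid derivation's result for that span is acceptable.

N\PP

[0,5] S   <
  [0,1] "under" : NP
  [1,5] S\NP   <
    [1,3] N\PP   <
      [1,2] "song" : S
      [2,3] "idea" : (N\PP)\S
    [3,5] (S\NP)\(N\PP)   >
      [3,4] "liked" : ((S\NP)\(N\PP))/N
      [4,5] "from" : N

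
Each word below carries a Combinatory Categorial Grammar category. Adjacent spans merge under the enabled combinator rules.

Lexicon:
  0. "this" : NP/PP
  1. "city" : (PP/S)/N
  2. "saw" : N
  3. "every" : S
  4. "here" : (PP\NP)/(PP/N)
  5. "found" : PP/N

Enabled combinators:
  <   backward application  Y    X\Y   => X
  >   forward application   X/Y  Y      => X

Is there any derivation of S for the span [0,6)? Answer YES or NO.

NO

NP/PP (PP/S)/N N S (PP\NP)/(PP/N) PP/N
CKY chart[0,6] = {PP}; S ∉ chart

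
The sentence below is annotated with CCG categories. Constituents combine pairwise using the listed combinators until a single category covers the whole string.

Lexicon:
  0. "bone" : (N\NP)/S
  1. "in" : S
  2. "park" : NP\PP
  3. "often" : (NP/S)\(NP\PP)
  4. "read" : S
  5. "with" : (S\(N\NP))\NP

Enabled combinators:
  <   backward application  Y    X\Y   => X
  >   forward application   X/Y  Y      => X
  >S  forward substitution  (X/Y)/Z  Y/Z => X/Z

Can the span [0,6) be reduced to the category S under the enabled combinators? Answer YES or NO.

YES

[0,6] S   <
  [0,2] N\NP   >
    [0,1] "bone" : (N\NP)/S
    [1,2] "in" : S
  [2,6] S\(N\NP)   <
    [2,5] NP   >
      [2,4] NP/S   <
        [2,3] "park" : NP\PP
        [3,4] "often" : (NP/S)\(NP\PP)
      [4,5] "read" : S
    [5,6] "with" : (S\(N\NP))\NP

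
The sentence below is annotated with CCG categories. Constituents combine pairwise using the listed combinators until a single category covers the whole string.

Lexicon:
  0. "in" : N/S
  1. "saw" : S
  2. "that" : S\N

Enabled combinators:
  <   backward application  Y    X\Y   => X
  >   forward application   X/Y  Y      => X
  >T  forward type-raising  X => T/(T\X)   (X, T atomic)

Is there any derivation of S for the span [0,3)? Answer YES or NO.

[0,3] S   <
  [0,2] N   >
    [0,1] "in" : N/S
    [1,2] "saw" : S
  [2,3] "that" : S\N

YES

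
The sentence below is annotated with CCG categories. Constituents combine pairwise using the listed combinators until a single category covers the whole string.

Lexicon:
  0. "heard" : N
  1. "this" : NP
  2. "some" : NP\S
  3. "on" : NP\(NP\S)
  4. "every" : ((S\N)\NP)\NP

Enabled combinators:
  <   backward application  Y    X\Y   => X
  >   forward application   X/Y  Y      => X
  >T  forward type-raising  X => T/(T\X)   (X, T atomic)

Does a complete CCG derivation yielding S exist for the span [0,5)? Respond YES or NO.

[0,5] S   <
  [0,1] "heard" : N
  [1,5] S\N   <
    [1,2] "this" : NP
    [2,5] (S\N)\NP   <
      [2,4] NP   <
        [2,3] "some" : NP\S
        [3,4] "on" : NP\(NP\S)
      [4,5] "every" : ((S\N)\NP)\NP

YES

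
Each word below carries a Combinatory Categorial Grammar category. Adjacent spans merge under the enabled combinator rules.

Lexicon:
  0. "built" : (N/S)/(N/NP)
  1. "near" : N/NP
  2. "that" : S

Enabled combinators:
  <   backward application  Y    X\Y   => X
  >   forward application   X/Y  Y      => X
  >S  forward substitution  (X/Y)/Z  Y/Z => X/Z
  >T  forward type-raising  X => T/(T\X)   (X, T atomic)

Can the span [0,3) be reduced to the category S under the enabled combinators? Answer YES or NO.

(N/S)/(N/NP) N/NP S
CKY chart[0,3] = {N, N/(N\N), NP/(NP\N), PP/(PP\N), S/(S\N)}; S ∉ chart

NO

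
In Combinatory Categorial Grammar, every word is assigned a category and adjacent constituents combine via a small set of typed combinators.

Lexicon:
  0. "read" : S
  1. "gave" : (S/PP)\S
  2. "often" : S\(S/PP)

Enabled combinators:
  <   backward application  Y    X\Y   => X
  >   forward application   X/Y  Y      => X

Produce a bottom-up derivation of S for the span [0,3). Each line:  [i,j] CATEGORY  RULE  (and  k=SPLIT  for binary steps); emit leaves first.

[0,3] S   <
  [0,2] S/PP   <
    [0,1] "read" : S
    [1,2] "gave" : (S/PP)\S
  [2,3] "often" : S\(S/PP)

[0,1] S  lex  "read"
[1,2] (S/PP)\S  lex  "gave"
[0,2] S/PP  <  k=1
[2,3] S\(S/PP)  lex  "often"
[0,3] S  <  k=2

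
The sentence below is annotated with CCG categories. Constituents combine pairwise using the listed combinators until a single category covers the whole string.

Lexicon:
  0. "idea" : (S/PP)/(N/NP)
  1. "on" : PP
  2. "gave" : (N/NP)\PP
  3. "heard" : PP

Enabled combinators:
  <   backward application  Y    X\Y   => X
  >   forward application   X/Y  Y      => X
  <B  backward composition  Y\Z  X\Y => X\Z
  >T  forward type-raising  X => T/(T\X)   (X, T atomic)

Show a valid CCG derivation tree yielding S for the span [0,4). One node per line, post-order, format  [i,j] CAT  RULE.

[0,1] (S/PP)/(N/NP)  lex  "idea"
[1,2] PP  lex  "on"
[2,3] (N/NP)\PP  lex  "gave"
[1,3] N/NP  <  k=2
[0,3] S/PP  >  k=1
[3,4] PP  lex  "heard"
[0,4] S  >  k=3

[0,4] S   >
  [0,3] S/PP   >
    [0,1] "idea" : (S/PP)/(N/NP)
    [1,3] N/NP   <
      [1,2] "on" : PP
      [2,3] "gave" : (N/NP)\PP
  [3,4] "heard" : PP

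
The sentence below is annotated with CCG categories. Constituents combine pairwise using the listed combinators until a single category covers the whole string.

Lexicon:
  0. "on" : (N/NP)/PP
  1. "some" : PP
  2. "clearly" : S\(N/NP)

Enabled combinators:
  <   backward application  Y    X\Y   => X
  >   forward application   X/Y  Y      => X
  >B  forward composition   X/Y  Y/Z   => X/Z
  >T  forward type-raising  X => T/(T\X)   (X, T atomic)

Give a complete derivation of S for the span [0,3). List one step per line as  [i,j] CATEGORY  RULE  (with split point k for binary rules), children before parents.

[0,1] (N/NP)/PP  lex  "on"
[1,2] PP  lex  "some"
[0,2] N/NP  >  k=1
[2,3] S\(N/NP)  lex  "clearly"
[0,3] S  <  k=2

[0,3] S   <
  [0,2] N/NP   >
    [0,1] "on" : (N/NP)/PP
    [1,2] "some" : PP
  [2,3] "clearly" : S\(N/NP)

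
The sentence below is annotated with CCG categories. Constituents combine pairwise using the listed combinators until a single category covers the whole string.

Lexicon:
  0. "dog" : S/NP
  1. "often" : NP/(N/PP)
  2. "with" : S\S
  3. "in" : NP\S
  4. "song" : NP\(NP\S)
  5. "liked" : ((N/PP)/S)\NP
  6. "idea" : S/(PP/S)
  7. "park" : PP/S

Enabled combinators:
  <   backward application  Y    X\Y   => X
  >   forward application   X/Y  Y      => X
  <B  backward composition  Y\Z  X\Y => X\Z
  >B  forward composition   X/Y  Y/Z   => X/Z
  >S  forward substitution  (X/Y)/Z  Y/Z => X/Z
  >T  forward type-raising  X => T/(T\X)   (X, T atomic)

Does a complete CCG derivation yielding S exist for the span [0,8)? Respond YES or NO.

YES

[0,8] S   >
  [0,1] "dog" : S/NP
  [1,8] NP   >
    [1,6] NP/S   >B
      [1,2] "often" : NP/(N/PP)
      [2,6] (N/PP)/S   <
        [2,5] NP   <
          [2,4] NP\S   <B
            [2,3] "with" : S\S
            [3,4] "in" : NP\S
          [4,5] "song" : NP\(NP\S)
        [5,6] "liked" : ((N/PP)/S)\NP
    [6,8] S   >
      [6,7] "idea" : S/(PP/S)
      [7,8] "park" : PP/S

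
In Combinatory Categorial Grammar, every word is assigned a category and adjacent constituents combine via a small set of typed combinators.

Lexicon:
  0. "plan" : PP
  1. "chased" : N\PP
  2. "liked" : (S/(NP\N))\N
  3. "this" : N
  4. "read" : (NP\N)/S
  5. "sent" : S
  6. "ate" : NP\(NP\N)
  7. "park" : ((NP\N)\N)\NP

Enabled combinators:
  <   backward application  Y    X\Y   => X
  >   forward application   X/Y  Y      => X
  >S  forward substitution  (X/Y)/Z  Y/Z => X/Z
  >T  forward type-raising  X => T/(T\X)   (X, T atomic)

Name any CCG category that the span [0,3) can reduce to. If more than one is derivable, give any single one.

S/(NP\N)

[0,8] S   >
  [0,3] S/(NP\N)   <
    [0,2] N   <
      [0,1] "plan" : PP
      [1,2] "chased" : N\PP
    [2,3] "liked" : (S/(NP\N))\N
  [3,8] NP\N   <
    [3,4] "this" : N
    [4,8] (NP\N)\N   <
      [4,7] NP   <
        [4,6] NP\N   >
          [4,5] "read" : (NP\N)/S
          [5,6] "sent" : S
        [6,7] "ate" : NP\(NP\N)
      [7,8] "park" : ((NP\N)\N)\NP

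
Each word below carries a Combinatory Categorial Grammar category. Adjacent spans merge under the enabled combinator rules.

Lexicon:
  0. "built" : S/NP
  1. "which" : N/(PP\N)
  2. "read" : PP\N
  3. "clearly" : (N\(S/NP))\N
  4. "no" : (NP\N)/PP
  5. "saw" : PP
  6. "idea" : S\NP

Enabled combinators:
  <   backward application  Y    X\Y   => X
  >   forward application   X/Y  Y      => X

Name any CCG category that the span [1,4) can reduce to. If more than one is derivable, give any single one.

N\(S/NP)

[0,7] S   <
  [0,6] NP   <
    [0,4] N   <
      [0,1] "built" : S/NP
      [1,4] N\(S/NP)   <
        [1,3] N   >
          [1,2] "which" : N/(PP\N)
          [2,3] "read" : PP\N
        [3,4] "clearly" : (N\(S/NP))\N
    [4,6] NP\N   >
      [4,5] "no" : (NP\N)/PP
      [5,6] "saw" : PP
  [6,7] "idea" : S\NP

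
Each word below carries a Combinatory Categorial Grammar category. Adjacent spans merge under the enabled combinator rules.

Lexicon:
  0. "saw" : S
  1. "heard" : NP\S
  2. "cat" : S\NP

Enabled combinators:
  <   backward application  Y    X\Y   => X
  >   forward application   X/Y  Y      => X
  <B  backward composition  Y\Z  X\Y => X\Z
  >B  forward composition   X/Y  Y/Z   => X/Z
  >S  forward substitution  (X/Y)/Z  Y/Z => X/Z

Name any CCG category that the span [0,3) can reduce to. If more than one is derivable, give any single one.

[0,3] S   <
  [0,2] NP   <
    [0,1] "saw" : S
    [1,2] "heard" : NP\S
  [2,3] "cat" : S\NP

S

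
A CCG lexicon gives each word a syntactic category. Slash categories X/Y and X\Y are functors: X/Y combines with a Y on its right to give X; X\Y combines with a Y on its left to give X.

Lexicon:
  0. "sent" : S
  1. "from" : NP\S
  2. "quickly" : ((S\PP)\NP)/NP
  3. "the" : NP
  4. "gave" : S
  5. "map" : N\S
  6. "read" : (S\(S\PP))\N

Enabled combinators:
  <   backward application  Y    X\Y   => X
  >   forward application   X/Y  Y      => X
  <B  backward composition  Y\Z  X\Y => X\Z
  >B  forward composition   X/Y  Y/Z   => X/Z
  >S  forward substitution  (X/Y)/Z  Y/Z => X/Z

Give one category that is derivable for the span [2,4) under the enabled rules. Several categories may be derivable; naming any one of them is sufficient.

(S\PP)\NP

[0,7] S   <
  [0,4] S\PP   <
    [0,2] NP   <
      [0,1] "sent" : S
      [1,2] "from" : NP\S
    [2,4] (S\PP)\NP   >
      [2,3] "quickly" : ((S\PP)\NP)/NP
      [3,4] "the" : NP
  [4,7] S\(S\PP)   <
    [4,6] N   <
      [4,5] "gave" : S
      [5,6] "map" : N\S
    [6,7] "read" : (S\(S\PP))\N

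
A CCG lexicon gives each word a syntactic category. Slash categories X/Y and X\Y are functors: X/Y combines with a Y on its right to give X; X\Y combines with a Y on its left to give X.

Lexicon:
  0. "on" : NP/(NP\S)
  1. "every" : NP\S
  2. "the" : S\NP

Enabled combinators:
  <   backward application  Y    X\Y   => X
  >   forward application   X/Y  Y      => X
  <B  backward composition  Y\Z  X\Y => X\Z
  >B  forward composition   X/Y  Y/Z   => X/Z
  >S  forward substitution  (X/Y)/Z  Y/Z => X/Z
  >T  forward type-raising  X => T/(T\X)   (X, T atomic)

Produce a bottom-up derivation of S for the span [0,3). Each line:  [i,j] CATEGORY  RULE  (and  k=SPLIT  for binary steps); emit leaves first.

[0,3] S   <
  [0,2] NP   >
    [0,1] "on" : NP/(NP\S)
    [1,2] "every" : NP\S
  [2,3] "the" : S\NP

[0,1] NP/(NP\S)  lex  "on"
[1,2] NP\S  lex  "every"
[0,2] NP  >  k=1
[2,3] S\NP  lex  "the"
[0,3] S  <  k=2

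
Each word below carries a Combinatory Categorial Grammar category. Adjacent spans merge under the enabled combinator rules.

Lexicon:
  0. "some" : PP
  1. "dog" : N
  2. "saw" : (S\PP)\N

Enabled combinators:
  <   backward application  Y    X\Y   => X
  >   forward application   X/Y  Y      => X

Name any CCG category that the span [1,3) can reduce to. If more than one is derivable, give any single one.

S\PP

[0,3] S   <
  [0,1] "some" : PP
  [1,3] S\PP   <
    [1,2] "dog" : N
    [2,3] "saw" : (S\PP)\N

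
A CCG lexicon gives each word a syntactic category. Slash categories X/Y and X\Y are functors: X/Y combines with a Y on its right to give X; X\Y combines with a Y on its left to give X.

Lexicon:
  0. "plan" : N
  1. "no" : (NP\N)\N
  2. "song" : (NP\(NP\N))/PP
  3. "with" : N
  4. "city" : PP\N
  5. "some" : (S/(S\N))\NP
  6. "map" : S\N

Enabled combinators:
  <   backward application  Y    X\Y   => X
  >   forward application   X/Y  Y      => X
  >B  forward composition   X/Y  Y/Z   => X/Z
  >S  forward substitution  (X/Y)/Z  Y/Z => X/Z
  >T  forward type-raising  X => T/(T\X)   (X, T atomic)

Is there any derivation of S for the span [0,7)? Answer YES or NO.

[0,7] S   >
  [0,6] S/(S\N)   <
    [0,5] NP   <
      [0,2] NP\N   <
        [0,1] "plan" : N
        [1,2] "no" : (NP\N)\N
      [2,5] NP\(NP\N)   >
        [2,3] "song" : (NP\(NP\N))/PP
        [3,5] PP   >
          [3,4] PP/(PP\N)   >T
            [3,4] "with" : N
          [4,5] "city" : PP\N
    [5,6] "some" : (S/(S\N))\NP
  [6,7] "map" : S\N

YES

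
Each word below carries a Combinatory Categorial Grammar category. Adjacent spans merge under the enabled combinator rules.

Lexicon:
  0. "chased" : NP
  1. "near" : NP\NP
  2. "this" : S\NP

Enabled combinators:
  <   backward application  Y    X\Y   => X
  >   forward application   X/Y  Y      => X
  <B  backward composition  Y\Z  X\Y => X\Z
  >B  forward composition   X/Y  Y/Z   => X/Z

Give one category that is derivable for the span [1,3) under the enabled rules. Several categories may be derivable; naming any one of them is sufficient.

S\NP

[0,3] S   <
  [0,1] "chased" : NP
  [1,3] S\NP   <B
    [1,2] "near" : NP\NP
    [2,3] "this" : S\NP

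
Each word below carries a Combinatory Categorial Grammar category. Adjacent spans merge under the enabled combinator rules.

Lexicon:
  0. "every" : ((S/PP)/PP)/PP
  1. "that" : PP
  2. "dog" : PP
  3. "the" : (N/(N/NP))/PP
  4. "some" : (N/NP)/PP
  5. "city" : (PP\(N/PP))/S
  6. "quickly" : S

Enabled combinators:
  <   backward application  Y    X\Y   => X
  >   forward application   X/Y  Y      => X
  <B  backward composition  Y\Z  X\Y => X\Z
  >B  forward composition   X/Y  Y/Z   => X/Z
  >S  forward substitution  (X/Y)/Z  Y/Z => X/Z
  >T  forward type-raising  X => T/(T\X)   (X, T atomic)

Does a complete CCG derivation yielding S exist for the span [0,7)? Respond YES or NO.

[0,7] S   >
  [0,3] S/PP   >
    [0,2] (S/PP)/PP   >
      [0,1] "every" : ((S/PP)/PP)/PP
      [1,2] "that" : PP
    [2,3] "dog" : PP
  [3,7] PP   <
    [3,5] N/PP   >S
      [3,4] "the" : (N/(N/NP))/PP
      [4,5] "some" : (N/NP)/PP
    [5,7] PP\(N/PP)   >
      [5,6] "city" : (PP\(N/PP))/S
      [6,7] "quickly" : S

YES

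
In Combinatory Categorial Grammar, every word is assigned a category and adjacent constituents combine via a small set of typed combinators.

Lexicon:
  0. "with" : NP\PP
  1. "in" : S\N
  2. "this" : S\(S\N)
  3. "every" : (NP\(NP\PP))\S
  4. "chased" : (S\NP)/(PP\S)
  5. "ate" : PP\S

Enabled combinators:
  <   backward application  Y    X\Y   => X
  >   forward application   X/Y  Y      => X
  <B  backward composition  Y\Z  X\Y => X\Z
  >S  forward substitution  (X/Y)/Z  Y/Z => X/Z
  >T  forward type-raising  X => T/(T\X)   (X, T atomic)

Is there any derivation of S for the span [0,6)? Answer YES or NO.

[0,6] S   <
  [0,4] NP   <
    [0,1] "with" : NP\PP
    [1,4] NP\(NP\PP)   <
      [1,3] S   <
        [1,2] "in" : S\N
        [2,3] "this" : S\(S\N)
      [3,4] "every" : (NP\(NP\PP))\S
  [4,6] S\NP   >
    [4,5] "chased" : (S\NP)/(PP\S)
    [5,6] "ate" : PP\S

YES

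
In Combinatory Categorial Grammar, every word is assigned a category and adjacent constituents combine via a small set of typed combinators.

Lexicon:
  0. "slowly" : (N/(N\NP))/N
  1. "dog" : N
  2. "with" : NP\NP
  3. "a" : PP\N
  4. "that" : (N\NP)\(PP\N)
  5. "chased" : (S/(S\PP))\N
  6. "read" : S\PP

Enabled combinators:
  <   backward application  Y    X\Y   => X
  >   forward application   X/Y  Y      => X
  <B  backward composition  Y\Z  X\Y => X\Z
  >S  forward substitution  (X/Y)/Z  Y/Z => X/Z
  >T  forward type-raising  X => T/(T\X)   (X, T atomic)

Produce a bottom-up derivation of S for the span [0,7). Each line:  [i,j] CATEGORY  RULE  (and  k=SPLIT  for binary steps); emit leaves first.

[0,7] S   >
  [0,6] S/(S\PP)   <
    [0,5] N   >
      [0,2] N/(N\NP)   >
        [0,1] "slowly" : (N/(N\NP))/N
        [1,2] "dog" : N
      [2,5] N\NP   <B
        [2,3] "with" : NP\NP
        [3,5] N\NP   <
          [3,4] "a" : PP\N
          [4,5] "that" : (N\NP)\(PP\N)
    [5,6] "chased" : (S/(S\PP))\N
  [6,7] "read" : S\PP

[0,1] (N/(N\NP))/N  lex  "slowly"
[1,2] N  lex  "dog"
[0,2] N/(N\NP)  >  k=1
[2,3] NP\NP  lex  "with"
[3,4] PP\N  lex  "a"
[4,5] (N\NP)\(PP\N)  lex  "that"
[3,5] N\NP  <  k=4
[2,5] N\NP  <B  k=3
[0,5] N  >  k=2
[5,6] (S/(S\PP))\N  lex  "chased"
[0,6] S/(S\PP)  <  k=5
[6,7] S\PP  lex  "read"
[0,7] S  >  k=6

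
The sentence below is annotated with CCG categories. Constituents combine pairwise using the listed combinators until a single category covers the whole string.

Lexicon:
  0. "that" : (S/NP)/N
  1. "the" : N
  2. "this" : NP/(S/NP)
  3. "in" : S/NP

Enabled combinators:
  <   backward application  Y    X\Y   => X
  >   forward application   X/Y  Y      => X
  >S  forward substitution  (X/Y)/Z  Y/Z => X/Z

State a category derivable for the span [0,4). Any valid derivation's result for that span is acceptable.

S

[0,4] S   >
  [0,2] S/NP   >
    [0,1] "that" : (S/NP)/N
    [1,2] "the" : N
  [2,4] NP   >
    [2,3] "this" : NP/(S/NP)
    [3,4] "in" : S/NP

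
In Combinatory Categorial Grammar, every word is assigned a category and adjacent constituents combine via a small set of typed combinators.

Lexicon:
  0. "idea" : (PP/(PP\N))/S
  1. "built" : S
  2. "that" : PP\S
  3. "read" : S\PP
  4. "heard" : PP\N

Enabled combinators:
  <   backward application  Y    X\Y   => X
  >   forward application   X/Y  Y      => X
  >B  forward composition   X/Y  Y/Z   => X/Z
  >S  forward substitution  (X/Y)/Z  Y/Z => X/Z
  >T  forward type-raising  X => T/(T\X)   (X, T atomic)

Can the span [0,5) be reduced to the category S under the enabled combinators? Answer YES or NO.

(PP/(PP\N))/S S PP\S S\PP PP\N
CKY chart[0,5] = {N/(N\PP), NP/(NP\PP), PP, PP/(PP\PP), S/(S\PP)}; S ∉ chart

NO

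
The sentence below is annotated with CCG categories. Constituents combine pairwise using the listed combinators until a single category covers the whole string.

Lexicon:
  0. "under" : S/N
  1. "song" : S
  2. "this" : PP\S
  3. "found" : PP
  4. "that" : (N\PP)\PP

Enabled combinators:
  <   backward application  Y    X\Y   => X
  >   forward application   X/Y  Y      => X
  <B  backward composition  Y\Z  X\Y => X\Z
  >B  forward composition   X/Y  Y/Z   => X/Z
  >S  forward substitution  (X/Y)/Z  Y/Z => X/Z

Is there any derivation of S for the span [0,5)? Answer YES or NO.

[0,5] S   >
  [0,1] "under" : S/N
  [1,5] N   <
    [1,3] PP   <
      [1,2] "song" : S
      [2,3] "this" : PP\S
    [3,5] N\PP   <
      [3,4] "found" : PP
      [4,5] "that" : (N\PP)\PP

YES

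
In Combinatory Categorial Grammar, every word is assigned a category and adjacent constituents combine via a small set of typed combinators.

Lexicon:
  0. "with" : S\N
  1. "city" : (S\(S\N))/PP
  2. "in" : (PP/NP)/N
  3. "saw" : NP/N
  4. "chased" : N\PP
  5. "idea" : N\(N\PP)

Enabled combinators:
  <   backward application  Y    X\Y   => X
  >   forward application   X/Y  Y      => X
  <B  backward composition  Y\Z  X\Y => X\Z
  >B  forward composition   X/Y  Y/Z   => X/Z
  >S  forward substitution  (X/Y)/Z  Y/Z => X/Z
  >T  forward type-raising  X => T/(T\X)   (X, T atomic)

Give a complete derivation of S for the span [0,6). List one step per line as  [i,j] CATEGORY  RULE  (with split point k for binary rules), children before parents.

[0,1] S\N  lex  "with"
[1,2] (S\(S\N))/PP  lex  "city"
[2,3] (PP/NP)/N  lex  "in"
[3,4] NP/N  lex  "saw"
[2,4] PP/N  >S  k=3
[4,5] N\PP  lex  "chased"
[5,6] N\(N\PP)  lex  "idea"
[4,6] N  <  k=5
[2,6] PP  >  k=4
[1,6] S\(S\N)  >  k=2
[0,6] S  <  k=1

[0,6] S   <
  [0,1] "with" : S\N
  [1,6] S\(S\N)   >
    [1,2] "city" : (S\(S\N))/PP
    [2,6] PP   >
      [2,4] PP/N   >S
        [2,3] "in" : (PP/NP)/N
        [3,4] "saw" : NP/N
      [4,6] N   <
        [4,5] "chased" : N\PP
        [5,6] "idea" : N\(N\PP)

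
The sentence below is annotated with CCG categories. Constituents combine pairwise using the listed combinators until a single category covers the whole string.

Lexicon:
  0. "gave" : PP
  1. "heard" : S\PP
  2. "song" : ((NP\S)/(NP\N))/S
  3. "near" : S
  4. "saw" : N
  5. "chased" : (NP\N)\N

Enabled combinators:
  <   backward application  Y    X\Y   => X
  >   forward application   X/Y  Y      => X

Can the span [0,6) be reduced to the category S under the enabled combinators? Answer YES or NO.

NO

PP S\PP ((NP\S)/(NP\N))/S S N (NP\N)\N
CKY chart[0,6] = {NP}; S ∉ chart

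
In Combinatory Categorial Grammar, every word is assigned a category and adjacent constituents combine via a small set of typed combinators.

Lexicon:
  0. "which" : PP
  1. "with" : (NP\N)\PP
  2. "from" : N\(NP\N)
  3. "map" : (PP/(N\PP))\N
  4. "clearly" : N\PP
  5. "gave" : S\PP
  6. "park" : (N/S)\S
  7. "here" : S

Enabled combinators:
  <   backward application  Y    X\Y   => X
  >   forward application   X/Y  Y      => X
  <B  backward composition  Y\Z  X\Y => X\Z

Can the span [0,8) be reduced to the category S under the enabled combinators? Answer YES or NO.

NO

PP (NP\N)\PP N\(NP\N) (PP/(N\PP))\N N\PP S\PP (N/S)\S S
CKY chart[0,8] = {N}; S ∉ chart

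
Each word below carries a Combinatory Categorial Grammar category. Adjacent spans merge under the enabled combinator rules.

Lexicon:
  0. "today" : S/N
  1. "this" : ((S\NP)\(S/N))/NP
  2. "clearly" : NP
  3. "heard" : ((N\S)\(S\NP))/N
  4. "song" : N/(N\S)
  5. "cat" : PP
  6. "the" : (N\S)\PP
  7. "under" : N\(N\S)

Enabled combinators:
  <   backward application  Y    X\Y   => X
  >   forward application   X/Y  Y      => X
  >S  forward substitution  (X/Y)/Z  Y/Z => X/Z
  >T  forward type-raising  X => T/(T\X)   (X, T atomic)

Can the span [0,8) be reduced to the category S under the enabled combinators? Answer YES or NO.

S/N ((S\NP)\(S/N))/NP NP ((N\S)\(S\NP))/N N/(N\S) PP (N\S)\PP N\(N\S)
CKY chart[0,8] = {N, N/(N\N), NP/(NP\N), PP/(PP\N), S/(S\N)}; S ∉ chart

NO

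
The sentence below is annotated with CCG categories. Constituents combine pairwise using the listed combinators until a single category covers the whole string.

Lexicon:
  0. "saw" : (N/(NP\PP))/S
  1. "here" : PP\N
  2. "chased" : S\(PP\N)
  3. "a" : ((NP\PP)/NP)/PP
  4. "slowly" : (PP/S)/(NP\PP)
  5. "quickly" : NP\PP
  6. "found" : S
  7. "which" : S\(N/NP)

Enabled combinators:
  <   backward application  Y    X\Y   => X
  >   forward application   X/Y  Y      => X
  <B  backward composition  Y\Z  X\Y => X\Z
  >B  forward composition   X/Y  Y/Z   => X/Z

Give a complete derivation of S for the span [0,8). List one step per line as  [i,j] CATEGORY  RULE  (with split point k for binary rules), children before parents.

[0,8] S   <
  [0,7] N/NP   >B
    [0,3] N/(NP\PP)   >
      [0,1] "saw" : (N/(NP\PP))/S
      [1,3] S   <
        [1,2] "here" : PP\N
        [2,3] "chased" : S\(PP\N)
    [3,7] (NP\PP)/NP   >
      [3,4] "a" : ((NP\PP)/NP)/PP
      [4,7] PP   >
        [4,6] PP/S   >
          [4,5] "slowly" : (PP/S)/(NP\PP)
          [5,6] "quickly" : NP\PP
        [6,7] "found" : S
  [7,8] "which" : S\(N/NP)

[0,1] (N/(NP\PP))/S  lex  "saw"
[1,2] PP\N  lex  "here"
[2,3] S\(PP\N)  lex  "chased"
[1,3] S  <  k=2
[0,3] N/(NP\PP)  >  k=1
[3,4] ((NP\PP)/NP)/PP  lex  "a"
[4,5] (PP/S)/(NP\PP)  lex  "slowly"
[5,6] NP\PP  lex  "quickly"
[4,6] PP/S  >  k=5
[6,7] S  lex  "found"
[4,7] PP  >  k=6
[3,7] (NP\PP)/NP  >  k=4
[0,7] N/NP  >B  k=3
[7,8] S\(N/NP)  lex  "which"
[0,8] S  <  k=7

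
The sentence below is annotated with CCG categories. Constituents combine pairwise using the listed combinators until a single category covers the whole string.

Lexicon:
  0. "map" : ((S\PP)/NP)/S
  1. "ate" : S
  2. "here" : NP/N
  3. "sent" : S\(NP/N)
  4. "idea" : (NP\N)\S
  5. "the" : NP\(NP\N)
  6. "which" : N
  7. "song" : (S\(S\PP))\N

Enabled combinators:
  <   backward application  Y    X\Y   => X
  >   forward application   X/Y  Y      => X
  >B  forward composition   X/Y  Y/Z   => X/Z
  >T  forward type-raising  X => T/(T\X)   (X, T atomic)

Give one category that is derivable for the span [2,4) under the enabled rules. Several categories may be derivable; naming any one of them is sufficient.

S

[0,8] S   <
  [0,6] S\PP   >
    [0,2] (S\PP)/NP   >
      [0,1] "map" : ((S\PP)/NP)/S
      [1,2] "ate" : S
    [2,6] NP   <
      [2,5] NP\N   <
        [2,4] S   <
          [2,3] "here" : NP/N
          [3,4] "sent" : S\(NP/N)
        [4,5] "idea" : (NP\N)\S
      [5,6] "the" : NP\(NP\N)
  [6,8] S\(S\PP)   <
    [6,7] "which" : N
    [7,8] "song" : (S\(S\PP))\N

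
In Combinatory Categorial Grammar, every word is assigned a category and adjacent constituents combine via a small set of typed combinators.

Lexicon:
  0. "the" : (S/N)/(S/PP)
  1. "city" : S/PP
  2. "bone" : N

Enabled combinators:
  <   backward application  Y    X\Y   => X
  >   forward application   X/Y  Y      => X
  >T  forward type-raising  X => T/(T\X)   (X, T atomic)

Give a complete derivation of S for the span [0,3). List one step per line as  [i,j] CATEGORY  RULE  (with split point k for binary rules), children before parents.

[0,1] (S/N)/(S/PP)  lex  "the"
[1,2] S/PP  lex  "city"
[0,2] S/N  >  k=1
[2,3] N  lex  "bone"
[0,3] S  >  k=2

[0,3] S   >
  [0,2] S/N   >
    [0,1] "the" : (S/N)/(S/PP)
    [1,2] "city" : S/PP
  [2,3] "bone" : N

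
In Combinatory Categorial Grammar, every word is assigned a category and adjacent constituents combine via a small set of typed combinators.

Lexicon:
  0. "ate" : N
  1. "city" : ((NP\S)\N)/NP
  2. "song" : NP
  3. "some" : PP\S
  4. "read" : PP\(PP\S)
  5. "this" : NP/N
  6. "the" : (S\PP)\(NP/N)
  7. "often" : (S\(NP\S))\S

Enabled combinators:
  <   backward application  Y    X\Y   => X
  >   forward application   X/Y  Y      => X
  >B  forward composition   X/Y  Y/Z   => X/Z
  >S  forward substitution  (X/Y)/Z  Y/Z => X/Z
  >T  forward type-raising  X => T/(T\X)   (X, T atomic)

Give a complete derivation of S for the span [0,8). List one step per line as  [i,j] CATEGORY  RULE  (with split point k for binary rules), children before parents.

[0,8] S   <
  [0,3] NP\S   <
    [0,1] "ate" : N
    [1,3] (NP\S)\N   >
      [1,2] "city" : ((NP\S)\N)/NP
      [2,3] "song" : NP
  [3,8] S\(NP\S)   <
    [3,7] S   <
      [3,5] PP   <
        [3,4] "some" : PP\S
        [4,5] "read" : PP\(PP\S)
      [5,7] S\PP   <
        [5,6] "this" : NP/N
        [6,7] "the" : (S\PP)\(NP/N)
    [7,8] "often" : (S\(NP\S))\S

[0,1] N  lex  "ate"
[1,2] ((NP\S)\N)/NP  lex  "city"
[2,3] NP  lex  "song"
[1,3] (NP\S)\N  >  k=2
[0,3] NP\S  <  k=1
[3,4] PP\S  lex  "some"
[4,5] PP\(PP\S)  lex  "read"
[3,5] PP  <  k=4
[5,6] NP/N  lex  "this"
[6,7] (S\PP)\(NP/N)  lex  "the"
[5,7] S\PP  <  k=6
[3,7] S  <  k=5
[7,8] (S\(NP\S))\S  lex  "often"
[3,8] S\(NP\S)  <  k=7
[0,8] S  <  k=3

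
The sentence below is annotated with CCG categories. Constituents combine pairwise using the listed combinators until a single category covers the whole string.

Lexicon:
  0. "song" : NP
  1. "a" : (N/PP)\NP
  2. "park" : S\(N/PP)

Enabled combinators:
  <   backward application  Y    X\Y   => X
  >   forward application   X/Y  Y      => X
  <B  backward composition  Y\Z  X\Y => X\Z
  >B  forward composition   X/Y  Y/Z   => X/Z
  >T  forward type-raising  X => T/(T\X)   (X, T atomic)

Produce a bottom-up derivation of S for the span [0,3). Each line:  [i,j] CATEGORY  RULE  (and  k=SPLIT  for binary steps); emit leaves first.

[0,1] NP  lex  "song"
[1,2] (N/PP)\NP  lex  "a"
[0,2] N/PP  <  k=1
[2,3] S\(N/PP)  lex  "park"
[0,3] S  <  k=2

[0,3] S   <
  [0,2] N/PP   <
    [0,1] "song" : NP
    [1,2] "a" : (N/PP)\NP
  [2,3] "park" : S\(N/PP)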